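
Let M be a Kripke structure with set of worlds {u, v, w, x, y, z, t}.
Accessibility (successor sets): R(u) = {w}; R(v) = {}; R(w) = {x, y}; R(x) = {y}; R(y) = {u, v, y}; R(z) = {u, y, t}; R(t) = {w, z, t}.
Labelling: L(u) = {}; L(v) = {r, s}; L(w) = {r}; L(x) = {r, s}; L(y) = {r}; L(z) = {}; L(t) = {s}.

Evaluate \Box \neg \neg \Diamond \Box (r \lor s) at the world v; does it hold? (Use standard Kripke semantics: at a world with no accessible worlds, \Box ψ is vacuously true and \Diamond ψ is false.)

Yes

At v: no accessible worlds, so \Box \neg \neg \Diamond \Box (r \lor s) holds vacuously.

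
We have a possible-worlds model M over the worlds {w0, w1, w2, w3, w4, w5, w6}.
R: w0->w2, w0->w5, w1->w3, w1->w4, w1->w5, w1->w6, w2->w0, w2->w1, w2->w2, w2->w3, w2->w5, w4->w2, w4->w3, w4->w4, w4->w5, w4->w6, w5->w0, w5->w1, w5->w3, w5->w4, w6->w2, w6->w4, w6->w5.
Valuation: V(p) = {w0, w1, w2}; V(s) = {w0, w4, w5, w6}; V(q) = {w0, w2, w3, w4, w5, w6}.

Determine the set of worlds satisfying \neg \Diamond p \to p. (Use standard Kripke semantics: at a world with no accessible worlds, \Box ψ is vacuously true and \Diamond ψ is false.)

Recall that \Diamond ψ holds at a world iff ψ holds at some accessible world.
Let φ = \neg \Diamond p \to p. Evaluate φ at each world:
  w0 (successors {w2, w5}): φ is true.
  w1 (successors {w3, w4, w5, w6}): φ is true.
  w2 (successors {w0, w1, w2, w3, w5}): φ is true.
  w3 (successors ∅): φ is false.
  w4 (successors {w2, w3, w4, w5, w6}): φ is true.
  w5 (successors {w0, w1, w3, w4}): φ is true.
  w6 (successors {w2, w4, w5}): φ is true.
For instance, at w0:
  At w0: \neg \Diamond p is false, p is true, so \neg \Diamond p \to p is true.
    At w0: \Diamond p is true, so \neg \Diamond p is false.
      At w0: \Diamond p requires p at some successor in {w2, w5}.
        p holds at w2, so \Diamond p is true at w0.
Satisfying worlds: {w0, w1, w2, w4, w5, w6}

w0, w1, w2, w4, w5, w6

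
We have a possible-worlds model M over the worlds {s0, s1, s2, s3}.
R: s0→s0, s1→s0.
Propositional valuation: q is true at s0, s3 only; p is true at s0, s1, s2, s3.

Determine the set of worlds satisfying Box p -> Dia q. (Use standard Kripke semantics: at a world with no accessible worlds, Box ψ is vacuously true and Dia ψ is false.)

Let φ = Box p -> Dia q. Evaluate φ at each world:
  s0 (successors {s0}): φ is true.
  s1 (successors {s0}): φ is true.
  s2 (successors ∅): φ is false.
  s3 (successors ∅): φ is false.
For instance, at s1:
  At s1: Box p is true, Dia q is true, so Box p -> Dia q is true.
    At s1: Box p requires p at every successor {s0}.
      At s0: p is true.
    So Box p is true at s1.
    At s1: Dia q requires q at some successor in {s0}.
      q holds at s0, so Dia q is true at s1.
Satisfying worlds: {s0, s1}

s0, s1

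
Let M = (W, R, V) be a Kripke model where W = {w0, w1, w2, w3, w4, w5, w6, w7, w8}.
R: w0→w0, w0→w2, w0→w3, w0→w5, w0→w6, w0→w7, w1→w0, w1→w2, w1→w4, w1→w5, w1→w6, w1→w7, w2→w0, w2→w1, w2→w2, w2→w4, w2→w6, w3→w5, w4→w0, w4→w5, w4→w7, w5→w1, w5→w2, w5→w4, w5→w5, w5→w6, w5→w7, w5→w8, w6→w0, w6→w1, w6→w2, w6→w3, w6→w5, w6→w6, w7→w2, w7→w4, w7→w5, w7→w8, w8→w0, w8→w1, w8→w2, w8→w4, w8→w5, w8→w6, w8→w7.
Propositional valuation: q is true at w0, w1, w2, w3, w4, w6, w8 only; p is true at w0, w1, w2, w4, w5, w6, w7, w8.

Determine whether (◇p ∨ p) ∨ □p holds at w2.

At w2: ◇p ∨ p is true, □p is true, so (◇p ∨ p) ∨ □p is true.
  At w2: ◇p is true, p is true, so ◇p ∨ p is true.
    At w2: ◇p requires p at some successor in {w0, w1, w2, w4, w6}.
      p holds at w0, so ◇p is true at w2.
  At w2: □p requires p at every successor {w0, w1, w2, w4, w6}.
    At w0: p is true.
    At w1: p is true.
    At w2: p is true.
    At w4: p is true.
    At w6: p is true.
  So □p is true at w2.

Yes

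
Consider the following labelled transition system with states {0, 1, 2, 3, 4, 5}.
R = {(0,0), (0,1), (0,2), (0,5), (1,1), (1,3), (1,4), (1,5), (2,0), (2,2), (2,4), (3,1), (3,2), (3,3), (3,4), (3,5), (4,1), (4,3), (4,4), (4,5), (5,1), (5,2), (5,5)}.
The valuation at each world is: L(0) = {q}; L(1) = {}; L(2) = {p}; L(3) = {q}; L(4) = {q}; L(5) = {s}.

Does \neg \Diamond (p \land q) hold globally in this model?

Recall that \Diamond ψ holds at a world iff ψ holds at some accessible world.
Let φ = \neg \Diamond (p \land q). Evaluate φ at each world:
  0 (successors {0, 1, 2, 5}): φ is true.
  1 (successors {1, 3, 4, 5}): φ is true.
  2 (successors {0, 2, 4}): φ is true.
  3 (successors {1, 2, 3, 4, 5}): φ is true.
  4 (successors {1, 3, 4, 5}): φ is true.
  5 (successors {1, 2, 5}): φ is true.
For instance, at 3:
  At 3: \Diamond (p \land q) is false, so \neg \Diamond (p \land q) is true.
    At 3: \Diamond (p \land q) requires p \land q at some successor in {1, 2, 3, 4, 5}.
      At 1: p \land q is false.
      At 2: p \land q is false.
      At 3: p \land q is false.
      At 4: p \land q is false.
      At 5: p \land q is false.
    So \Diamond (p \land q) is false at 3.

Yes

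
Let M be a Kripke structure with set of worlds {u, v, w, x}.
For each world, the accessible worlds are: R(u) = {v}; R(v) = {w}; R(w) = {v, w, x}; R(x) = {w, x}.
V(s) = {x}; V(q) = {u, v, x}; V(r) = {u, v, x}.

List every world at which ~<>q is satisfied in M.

Let φ = ~<>q. Evaluate φ at each world:
  u (successors {v}): φ is false.
  v (successors {w}): φ is true.
  w (successors {v, w, x}): φ is false.
  x (successors {w, x}): φ is false.
For instance, at x:
  At x: <>q is true, so ~<>q is false.
    At x: <>q requires q at some successor in {w, x}.
      q holds at x, so <>q is true at x.
Satisfying worlds: {v}

v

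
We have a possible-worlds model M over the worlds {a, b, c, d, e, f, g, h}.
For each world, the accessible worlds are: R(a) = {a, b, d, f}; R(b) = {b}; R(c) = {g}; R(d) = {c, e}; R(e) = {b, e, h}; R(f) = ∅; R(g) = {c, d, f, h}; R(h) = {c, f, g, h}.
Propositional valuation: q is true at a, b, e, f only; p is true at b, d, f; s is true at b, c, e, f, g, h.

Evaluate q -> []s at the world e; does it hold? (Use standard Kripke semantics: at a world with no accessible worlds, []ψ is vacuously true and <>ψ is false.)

Yes

At e: q is true, []s is true, so q -> []s is true.
  At e: []s requires s at every successor {b, e, h}.
    At b: s is true.
    At e: s is true.
    At h: s is true.
  So []s is true at e.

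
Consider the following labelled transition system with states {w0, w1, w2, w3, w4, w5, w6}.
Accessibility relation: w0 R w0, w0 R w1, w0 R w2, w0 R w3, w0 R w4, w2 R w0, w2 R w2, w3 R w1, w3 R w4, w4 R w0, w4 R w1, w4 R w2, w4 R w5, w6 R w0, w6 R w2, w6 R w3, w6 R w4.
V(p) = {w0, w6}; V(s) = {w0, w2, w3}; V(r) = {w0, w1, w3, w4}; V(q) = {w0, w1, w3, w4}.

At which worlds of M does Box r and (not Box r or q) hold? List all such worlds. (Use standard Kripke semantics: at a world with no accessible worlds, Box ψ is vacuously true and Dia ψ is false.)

Recall that Box ψ holds at a world iff ψ holds at every accessible world, and Dia ψ holds iff ψ holds at some accessible world.
Let φ = Box r and (not Box r or q). Evaluate φ at each world:
  w0 (successors {w0, w1, w2, w3, w4}): φ is false.
  w1 (successors ∅): φ is true.
  w2 (successors {w0, w2}): φ is false.
  w3 (successors {w1, w4}): φ is true.
  w4 (successors {w0, w1, w2, w5}): φ is false.
  w5 (successors ∅): φ is false.
  w6 (successors {w0, w2, w3, w4}): φ is false.
For instance, at w4:
  At w4: Box r is false, not Box r or q is true, so Box r and (not Box r or q) is false.
    At w4: Box r requires r at every successor {w0, w1, w2, w5}.
      r fails at w2, so Box r is false at w4.
    At w4: not Box r is true, q is true, so not Box r or q is true.
      At w4: Box r is false, so not Box r is true.
Satisfying worlds: {w1, w3}

w1, w3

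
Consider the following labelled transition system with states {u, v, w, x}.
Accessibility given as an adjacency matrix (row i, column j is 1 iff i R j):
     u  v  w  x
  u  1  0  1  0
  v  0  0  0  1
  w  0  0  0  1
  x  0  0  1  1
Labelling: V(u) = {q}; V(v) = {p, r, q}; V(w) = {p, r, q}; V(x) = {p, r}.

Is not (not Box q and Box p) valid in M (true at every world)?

Recall that Box ψ holds at a world iff ψ holds at every accessible world, and Dia ψ holds iff ψ holds at some accessible world.
Let φ = not (not Box q and Box p). Evaluate φ at each world:
  u (successors {u, w}): φ is true.
  v (successors {x}): φ is false.
  w (successors {x}): φ is false.
  x (successors {w, x}): φ is false.
Detail at v (counterexample):
  At v: not Box q and Box p is true, so not (not Box q and Box p) is false.
    At v: not Box q is true, Box p is true, so not Box q and Box p is true.
      At v: Box q is false, so not Box q is true.
      At v: Box p requires p at every successor {x}.
        At x: p is true.
      So Box p is true at v.

No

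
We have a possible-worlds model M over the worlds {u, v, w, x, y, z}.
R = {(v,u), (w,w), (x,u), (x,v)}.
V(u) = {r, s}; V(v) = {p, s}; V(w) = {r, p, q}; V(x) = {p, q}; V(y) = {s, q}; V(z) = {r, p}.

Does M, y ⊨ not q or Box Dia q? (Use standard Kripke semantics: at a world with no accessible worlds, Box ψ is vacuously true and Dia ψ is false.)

Recall that Box ψ holds at a world iff ψ holds at every accessible world, and Dia ψ holds iff ψ holds at some accessible world.
At y: not q is false, Box Dia q is true, so not q or Box Dia q is true.
  At y: no accessible worlds, so Box Dia q holds vacuously.

Yes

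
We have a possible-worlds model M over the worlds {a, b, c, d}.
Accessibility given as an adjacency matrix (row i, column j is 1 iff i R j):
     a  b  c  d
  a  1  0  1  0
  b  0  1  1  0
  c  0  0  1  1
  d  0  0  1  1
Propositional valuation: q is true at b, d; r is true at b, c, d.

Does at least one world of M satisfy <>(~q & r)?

Recall that <>ψ holds at a world iff ψ holds at some accessible world.
Let φ = <>(~q & r). Evaluate φ at each world:
  a (successors {a, c}): φ is true.
  b (successors {b, c}): φ is true.
  c (successors {c, d}): φ is true.
  d (successors {c, d}): φ is true.
Detail at a (witness):
  At a: <>(~q & r) requires ~q & r at some successor in {a, c}.
    ~q & r holds at c, so <>(~q & r) is true at a.

Yes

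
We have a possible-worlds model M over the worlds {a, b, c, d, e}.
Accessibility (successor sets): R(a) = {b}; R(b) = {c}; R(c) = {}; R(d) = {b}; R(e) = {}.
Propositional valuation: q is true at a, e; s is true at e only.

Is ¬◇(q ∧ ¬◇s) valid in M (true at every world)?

Yes

Recall that ◇ψ holds at a world iff ψ holds at some accessible world.
Let φ = ¬◇(q ∧ ¬◇s). Evaluate φ at each world:
  a (successors {b}): φ is true.
  b (successors {c}): φ is true.
  c (successors ∅): φ is true.
  d (successors {b}): φ is true.
  e (successors ∅): φ is true.
For instance, at a:
  At a: ◇(q ∧ ¬◇s) is false, so ¬◇(q ∧ ¬◇s) is true.
    At a: ◇(q ∧ ¬◇s) requires q ∧ ¬◇s at some successor in {b}.
      At b: q ∧ ¬◇s is false.
    So ◇(q ∧ ¬◇s) is false at a.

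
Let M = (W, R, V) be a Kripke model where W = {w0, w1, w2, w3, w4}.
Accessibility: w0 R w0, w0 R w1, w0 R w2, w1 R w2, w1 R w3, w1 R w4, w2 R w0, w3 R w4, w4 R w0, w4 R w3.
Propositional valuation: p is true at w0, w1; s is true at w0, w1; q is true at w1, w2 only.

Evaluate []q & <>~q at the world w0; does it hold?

At w0: []q is false, <>~q is true, so []q & <>~q is false.
  At w0: []q requires q at every successor {w0, w1, w2}.
    q fails at w0, so []q is false at w0.
  At w0: <>~q requires ~q at some successor in {w0, w1, w2}.
    ~q holds at w0, so <>~q is true at w0.

No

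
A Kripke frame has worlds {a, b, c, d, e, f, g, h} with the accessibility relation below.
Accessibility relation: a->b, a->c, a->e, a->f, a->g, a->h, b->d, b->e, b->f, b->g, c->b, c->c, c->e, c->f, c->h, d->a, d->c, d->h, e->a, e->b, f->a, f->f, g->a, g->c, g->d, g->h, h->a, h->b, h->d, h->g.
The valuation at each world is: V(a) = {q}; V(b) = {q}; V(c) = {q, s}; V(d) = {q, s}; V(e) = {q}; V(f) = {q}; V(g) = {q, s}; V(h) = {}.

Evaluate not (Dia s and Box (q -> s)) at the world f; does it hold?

Yes

At f: Dia s and Box (q -> s) is false, so not (Dia s and Box (q -> s)) is true.
  At f: Dia s is false, Box (q -> s) is false, so Dia s and Box (q -> s) is false.
    At f: Dia s requires s at some successor in {a, f}.
      At a: s is false.
      At f: s is false.
    So Dia s is false at f.
    At f: Box (q -> s) requires q -> s at every successor {a, f}.
      q -> s fails at a, so Box (q -> s) is false at f.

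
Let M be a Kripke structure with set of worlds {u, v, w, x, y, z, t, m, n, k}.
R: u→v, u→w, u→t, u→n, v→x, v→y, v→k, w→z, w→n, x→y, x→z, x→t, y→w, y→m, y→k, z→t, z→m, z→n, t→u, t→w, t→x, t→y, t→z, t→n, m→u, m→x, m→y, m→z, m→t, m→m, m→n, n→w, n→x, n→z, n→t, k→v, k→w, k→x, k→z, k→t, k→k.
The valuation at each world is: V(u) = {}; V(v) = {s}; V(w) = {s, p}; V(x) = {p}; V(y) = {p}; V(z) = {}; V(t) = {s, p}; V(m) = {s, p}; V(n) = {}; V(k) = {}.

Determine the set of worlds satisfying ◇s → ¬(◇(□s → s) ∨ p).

v, w

Let φ = ◇s → ¬(◇(□s → s) ∨ p). Evaluate φ at each world:
  u (successors {v, w, t, n}): φ is false.
  v (successors {x, y, k}): φ is true.
  w (successors {z, n}): φ is true.
  x (successors {y, z, t}): φ is false.
  y (successors {w, m, k}): φ is false.
  z (successors {t, m, n}): φ is false.
  t (successors {u, w, x, y, z, n}): φ is false.
  m (successors {u, x, y, z, t, m, n}): φ is false.
  n (successors {w, x, z, t}): φ is false.
  k (successors {v, w, x, z, t, k}): φ is false.
For instance, at v:
  At v: ◇s is false, ¬(◇(□s → s) ∨ p) is false, so ◇s → ¬(◇(□s → s) ∨ p) is true.
    At v: ◇s requires s at some successor in {x, y, k}.
      At x: s is false.
      At y: s is false.
      At k: s is false.
    So ◇s is false at v.
    At v: ◇(□s → s) ∨ p is true, so ¬(◇(□s → s) ∨ p) is false.
      At v: ◇(□s → s) is true, p is false, so ◇(□s → s) ∨ p is true.
Satisfying worlds: {v, w}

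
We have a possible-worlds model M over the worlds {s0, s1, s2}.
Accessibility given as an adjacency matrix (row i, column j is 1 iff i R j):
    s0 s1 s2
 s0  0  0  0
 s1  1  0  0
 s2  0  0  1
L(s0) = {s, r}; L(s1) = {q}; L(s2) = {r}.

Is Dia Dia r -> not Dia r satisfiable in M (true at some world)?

Let φ = Dia Dia r -> not Dia r. Evaluate φ at each world:
  s0 (successors ∅): φ is true.
  s1 (successors {s0}): φ is true.
  s2 (successors {s2}): φ is false.
Detail at s0 (witness):
  At s0: Dia Dia r is false, not Dia r is true, so Dia Dia r -> not Dia r is true.
    At s0: no accessible worlds, so Dia Dia r is false.
    At s0: Dia r is false, so not Dia r is true.
      At s0: no accessible worlds, so Dia r is false.

Yes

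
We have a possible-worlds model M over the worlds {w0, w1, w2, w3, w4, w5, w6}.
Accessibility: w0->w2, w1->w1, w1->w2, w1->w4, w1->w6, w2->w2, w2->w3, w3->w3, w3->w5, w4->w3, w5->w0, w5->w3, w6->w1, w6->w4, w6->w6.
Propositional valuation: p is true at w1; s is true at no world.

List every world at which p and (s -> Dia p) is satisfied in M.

w1

Let φ = p and (s -> Dia p). Evaluate φ at each world:
  w0 (successors {w2}): φ is false.
  w1 (successors {w1, w2, w4, w6}): φ is true.
  w2 (successors {w2, w3}): φ is false.
  w3 (successors {w3, w5}): φ is false.
  w4 (successors {w3}): φ is false.
  w5 (successors {w0, w3}): φ is false.
  w6 (successors {w1, w4, w6}): φ is false.
For instance, at w2:
  At w2: p is false, s -> Dia p is true, so p and (s -> Dia p) is false.
    At w2: s is false, Dia p is false, so s -> Dia p is true.
      At w2: Dia p requires p at some successor in {w2, w3}.
        At w2: p is false.
        At w3: p is false.
      So Dia p is false at w2.
Satisfying worlds: {w1}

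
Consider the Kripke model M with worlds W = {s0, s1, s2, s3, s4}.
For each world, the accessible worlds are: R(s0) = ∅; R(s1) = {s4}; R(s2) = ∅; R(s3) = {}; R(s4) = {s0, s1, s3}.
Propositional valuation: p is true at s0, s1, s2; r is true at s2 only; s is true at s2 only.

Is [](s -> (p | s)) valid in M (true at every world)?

Yes

Let φ = [](s -> (p | s)). Evaluate φ at each world:
  s0 (successors ∅): φ is true.
  s1 (successors {s4}): φ is true.
  s2 (successors ∅): φ is true.
  s3 (successors ∅): φ is true.
  s4 (successors {s0, s1, s3}): φ is true.
For instance, at s1:
  At s1: [](s -> (p | s)) requires s -> (p | s) at every successor {s4}.
    At s4: s -> (p | s) is true.
  So [](s -> (p | s)) is true at s1.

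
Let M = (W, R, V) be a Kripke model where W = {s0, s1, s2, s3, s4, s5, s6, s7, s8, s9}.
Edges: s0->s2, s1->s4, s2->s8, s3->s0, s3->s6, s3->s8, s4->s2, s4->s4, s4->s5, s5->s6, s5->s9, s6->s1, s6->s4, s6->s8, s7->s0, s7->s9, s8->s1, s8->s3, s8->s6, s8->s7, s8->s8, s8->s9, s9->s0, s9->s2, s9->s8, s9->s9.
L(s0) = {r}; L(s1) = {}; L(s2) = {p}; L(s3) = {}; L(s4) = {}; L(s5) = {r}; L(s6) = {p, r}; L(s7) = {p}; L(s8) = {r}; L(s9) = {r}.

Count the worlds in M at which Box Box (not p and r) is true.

Let φ = Box Box (not p and r). Evaluate φ at each world:
  s0 (successors {s2}): φ is true.
  s1 (successors {s4}): φ is false.
  s2 (successors {s8}): φ is false.
  s3 (successors {s0, s6, s8}): φ is false.
  s4 (successors {s2, s4, s5}): φ is false.
  s5 (successors {s6, s9}): φ is false.
  s6 (successors {s1, s4, s8}): φ is false.
  s7 (successors {s0, s9}): φ is false.
  s8 (successors {s1, s3, s6, s7, s8, s9}): φ is false.
  s9 (successors {s0, s2, s8, s9}): φ is false.
For instance, at s1:
  At s1: Box Box (not p and r) requires Box (not p and r) at every successor {s4}.
    Box (not p and r) fails at s4, so Box Box (not p and r) is false at s1.
      At s4: Box (not p and r) requires not p and r at every successor {s2, s4, s5}.
        not p and r fails at s2, so Box (not p and r) is false at s4.
Satisfying worlds: {s0}

1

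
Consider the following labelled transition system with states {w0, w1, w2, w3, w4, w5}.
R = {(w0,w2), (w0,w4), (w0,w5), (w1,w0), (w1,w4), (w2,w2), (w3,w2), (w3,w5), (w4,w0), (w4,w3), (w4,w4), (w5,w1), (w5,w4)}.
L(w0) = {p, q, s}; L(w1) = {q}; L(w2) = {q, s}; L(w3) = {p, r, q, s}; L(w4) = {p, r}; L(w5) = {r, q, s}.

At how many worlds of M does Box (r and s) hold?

0

Let φ = Box (r and s). Evaluate φ at each world:
  w0 (successors {w2, w4, w5}): φ is false.
  w1 (successors {w0, w4}): φ is false.
  w2 (successors {w2}): φ is false.
  w3 (successors {w2, w5}): φ is false.
  w4 (successors {w0, w3, w4}): φ is false.
  w5 (successors {w1, w4}): φ is false.
For instance, at w1:
  At w1: Box (r and s) requires r and s at every successor {w0, w4}.
    r and s fails at w0, so Box (r and s) is false at w1.
Satisfying worlds: none.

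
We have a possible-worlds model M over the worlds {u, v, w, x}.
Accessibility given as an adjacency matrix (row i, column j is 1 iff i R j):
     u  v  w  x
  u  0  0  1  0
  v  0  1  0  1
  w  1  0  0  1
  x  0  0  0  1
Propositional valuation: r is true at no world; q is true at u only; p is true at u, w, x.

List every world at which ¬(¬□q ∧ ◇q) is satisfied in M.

Let φ = ¬(¬□q ∧ ◇q). Evaluate φ at each world:
  u (successors {w}): φ is true.
  v (successors {v, x}): φ is true.
  w (successors {u, x}): φ is false.
  x (successors {x}): φ is true.
For instance, at v:
  At v: ¬□q ∧ ◇q is false, so ¬(¬□q ∧ ◇q) is true.
    At v: ¬□q is true, ◇q is false, so ¬□q ∧ ◇q is false.
      At v: □q is false, so ¬□q is true.
      At v: ◇q requires q at some successor in {v, x}.
        At v: q is false.
        At x: q is false.
      So ◇q is false at v.
Satisfying worlds: {u, v, x}

u, v, x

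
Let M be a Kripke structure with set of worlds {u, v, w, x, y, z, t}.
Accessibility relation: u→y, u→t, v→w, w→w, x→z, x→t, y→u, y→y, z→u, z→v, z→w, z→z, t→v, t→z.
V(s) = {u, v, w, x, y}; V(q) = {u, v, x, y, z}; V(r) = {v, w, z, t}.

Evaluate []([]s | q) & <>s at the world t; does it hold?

Recall that []ψ holds at a world iff ψ holds at every accessible world, and <>ψ holds iff ψ holds at some accessible world.
At t: []([]s | q) is true, <>s is true, so []([]s | q) & <>s is true.
  At t: []([]s | q) requires []s | q at every successor {v, z}.
      At v: []s is true, q is true, so []s | q is true.
      At z: []s is false, q is true, so []s | q is true.
  So []([]s | q) is true at t.
  At t: <>s requires s at some successor in {v, z}.
    s holds at v, so <>s is true at t.

Yes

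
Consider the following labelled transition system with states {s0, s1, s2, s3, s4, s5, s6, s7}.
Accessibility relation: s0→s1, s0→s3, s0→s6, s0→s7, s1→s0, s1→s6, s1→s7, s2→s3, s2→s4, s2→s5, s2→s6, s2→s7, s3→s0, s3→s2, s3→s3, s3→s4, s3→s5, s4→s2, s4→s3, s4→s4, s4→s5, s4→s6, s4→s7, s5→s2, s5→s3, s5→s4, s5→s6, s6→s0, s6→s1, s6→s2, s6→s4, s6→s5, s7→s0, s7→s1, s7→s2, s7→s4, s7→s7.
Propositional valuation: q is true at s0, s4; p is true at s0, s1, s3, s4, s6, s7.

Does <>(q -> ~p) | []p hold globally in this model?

Yes

Let φ = <>(q -> ~p) | []p. Evaluate φ at each world:
  s0 (successors {s1, s3, s6, s7}): φ is true.
  s1 (successors {s0, s6, s7}): φ is true.
  s2 (successors {s3, s4, s5, s6, s7}): φ is true.
  s3 (successors {s0, s2, s3, s4, s5}): φ is true.
  s4 (successors {s2, s3, s4, s5, s6, s7}): φ is true.
  s5 (successors {s2, s3, s4, s6}): φ is true.
  s6 (successors {s0, s1, s2, s4, s5}): φ is true.
  s7 (successors {s0, s1, s2, s4, s7}): φ is true.
For instance, at s5:
  At s5: <>(q -> ~p) is true, []p is false, so <>(q -> ~p) | []p is true.
    At s5: <>(q -> ~p) requires q -> ~p at some successor in {s2, s3, s4, s6}.
      q -> ~p holds at s2, so <>(q -> ~p) is true at s5.
    At s5: []p requires p at every successor {s2, s3, s4, s6}.
      p fails at s2, so []p is false at s5.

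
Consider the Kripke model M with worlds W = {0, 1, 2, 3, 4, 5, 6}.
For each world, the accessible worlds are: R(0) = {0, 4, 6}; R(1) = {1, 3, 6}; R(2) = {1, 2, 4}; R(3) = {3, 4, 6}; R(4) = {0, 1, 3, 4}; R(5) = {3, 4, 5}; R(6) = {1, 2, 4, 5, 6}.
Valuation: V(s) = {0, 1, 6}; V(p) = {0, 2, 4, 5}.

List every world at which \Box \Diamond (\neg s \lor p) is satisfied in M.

Let φ = \Box \Diamond (\neg s \lor p). Evaluate φ at each world:
  0 (successors {0, 4, 6}): φ is true.
  1 (successors {1, 3, 6}): φ is true.
  2 (successors {1, 2, 4}): φ is true.
  3 (successors {3, 4, 6}): φ is true.
  4 (successors {0, 1, 3, 4}): φ is true.
  5 (successors {3, 4, 5}): φ is true.
  6 (successors {1, 2, 4, 5, 6}): φ is true.
For instance, at 3:
  At 3: \Box \Diamond (\neg s \lor p) requires \Diamond (\neg s \lor p) at every successor {3, 4, 6}.
      At 3: \Diamond (\neg s \lor p) requires \neg s \lor p at some successor in {3, 4, 6}.
        \neg s \lor p holds at 3, so \Diamond (\neg s \lor p) is true at 3.
      At 4: \Diamond (\neg s \lor p) requires \neg s \lor p at some successor in {0, 1, 3, 4}.
        \neg s \lor p holds at 0, so \Diamond (\neg s \lor p) is true at 4.
      At 6: \Diamond (\neg s \lor p) requires \neg s \lor p at some successor in {1, 2, 4, 5, 6}.
        \neg s \lor p holds at 2, so \Diamond (\neg s \lor p) is true at 6.
  So \Box \Diamond (\neg s \lor p) is true at 3.
Satisfying worlds: {0, 1, 2, 3, 4, 5, 6}

0, 1, 2, 3, 4, 5, 6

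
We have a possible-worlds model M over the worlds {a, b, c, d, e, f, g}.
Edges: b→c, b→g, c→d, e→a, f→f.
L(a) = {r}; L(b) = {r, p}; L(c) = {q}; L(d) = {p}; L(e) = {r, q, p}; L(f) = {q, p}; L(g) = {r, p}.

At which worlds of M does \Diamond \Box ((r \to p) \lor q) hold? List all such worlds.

b, c, e, f

Recall that \Box ψ holds at a world iff ψ holds at every accessible world, and \Diamond ψ holds iff ψ holds at some accessible world.
Let φ = \Diamond \Box ((r \to p) \lor q). Evaluate φ at each world:
  a (successors ∅): φ is false.
  b (successors {c, g}): φ is true.
  c (successors {d}): φ is true.
  d (successors ∅): φ is false.
  e (successors {a}): φ is true.
  f (successors {f}): φ is true.
  g (successors ∅): φ is false.
For instance, at c:
  At c: \Diamond \Box ((r \to p) \lor q) requires \Box ((r \to p) \lor q) at some successor in {d}.
    \Box ((r \to p) \lor q) holds at d, so \Diamond \Box ((r \to p) \lor q) is true at c.
      At d: no accessible worlds, so \Box ((r \to p) \lor q) holds vacuously.
Satisfying worlds: {b, c, e, f}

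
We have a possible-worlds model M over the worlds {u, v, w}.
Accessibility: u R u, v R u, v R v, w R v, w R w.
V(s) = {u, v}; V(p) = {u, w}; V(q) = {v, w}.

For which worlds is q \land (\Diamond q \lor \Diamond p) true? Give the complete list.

v, w

Recall that \Diamond ψ holds at a world iff ψ holds at some accessible world.
Let φ = q \land (\Diamond q \lor \Diamond p). Evaluate φ at each world:
  u (successors {u}): φ is false.
  v (successors {u, v}): φ is true.
  w (successors {v, w}): φ is true.
For instance, at v:
  At v: q is true, \Diamond q \lor \Diamond p is true, so q \land (\Diamond q \lor \Diamond p) is true.
    At v: \Diamond q is true, \Diamond p is true, so \Diamond q \lor \Diamond p is true.
      At v: \Diamond q requires q at some successor in {u, v}.
        q holds at v, so \Diamond q is true at v.
      At v: \Diamond p requires p at some successor in {u, v}.
        p holds at u, so \Diamond p is true at v.
Satisfying worlds: {v, w}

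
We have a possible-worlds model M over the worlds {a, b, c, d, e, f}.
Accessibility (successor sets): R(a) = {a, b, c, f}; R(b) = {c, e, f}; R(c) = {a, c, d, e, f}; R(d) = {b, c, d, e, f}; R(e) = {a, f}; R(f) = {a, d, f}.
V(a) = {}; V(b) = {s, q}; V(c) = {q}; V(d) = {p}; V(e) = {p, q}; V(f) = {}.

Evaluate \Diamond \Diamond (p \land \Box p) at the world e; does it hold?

No

At e: \Diamond \Diamond (p \land \Box p) requires \Diamond (p \land \Box p) at some successor in {a, f}.
  At a: \Diamond (p \land \Box p) is false.
  At f: \Diamond (p \land \Box p) is false.
So \Diamond \Diamond (p \land \Box p) is false at e.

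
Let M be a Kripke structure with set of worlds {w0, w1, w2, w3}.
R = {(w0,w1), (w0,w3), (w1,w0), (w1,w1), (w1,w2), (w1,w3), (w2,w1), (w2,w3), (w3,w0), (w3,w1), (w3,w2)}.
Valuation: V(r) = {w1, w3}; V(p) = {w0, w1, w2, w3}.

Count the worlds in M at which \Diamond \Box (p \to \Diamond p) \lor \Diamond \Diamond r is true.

4

Let φ = \Diamond \Box (p \to \Diamond p) \lor \Diamond \Diamond r. Evaluate φ at each world:
  w0 (successors {w1, w3}): φ is true.
  w1 (successors {w0, w1, w2, w3}): φ is true.
  w2 (successors {w1, w3}): φ is true.
  w3 (successors {w0, w1, w2}): φ is true.
For instance, at w2:
  At w2: \Diamond \Box (p \to \Diamond p) is true, \Diamond \Diamond r is true, so \Diamond \Box (p \to \Diamond p) \lor \Diamond \Diamond r is true.
    At w2: \Diamond \Box (p \to \Diamond p) requires \Box (p \to \Diamond p) at some successor in {w1, w3}.
      \Box (p \to \Diamond p) holds at w1, so \Diamond \Box (p \to \Diamond p) is true at w2.
    At w2: \Diamond \Diamond r requires \Diamond r at some successor in {w1, w3}.
      \Diamond r holds at w1, so \Diamond \Diamond r is true at w2.
Satisfying worlds: {w0, w1, w2, w3}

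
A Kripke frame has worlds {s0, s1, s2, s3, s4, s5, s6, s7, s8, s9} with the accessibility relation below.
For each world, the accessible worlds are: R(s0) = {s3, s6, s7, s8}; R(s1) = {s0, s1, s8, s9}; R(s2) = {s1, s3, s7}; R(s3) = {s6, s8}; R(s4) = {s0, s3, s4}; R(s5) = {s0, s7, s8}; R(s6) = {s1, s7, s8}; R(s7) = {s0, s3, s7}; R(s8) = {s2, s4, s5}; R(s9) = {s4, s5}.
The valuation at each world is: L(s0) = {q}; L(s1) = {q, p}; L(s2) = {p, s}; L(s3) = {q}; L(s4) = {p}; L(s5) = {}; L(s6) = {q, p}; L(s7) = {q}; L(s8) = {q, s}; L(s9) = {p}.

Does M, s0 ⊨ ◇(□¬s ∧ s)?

At s0: ◇(□¬s ∧ s) requires □¬s ∧ s at some successor in {s3, s6, s7, s8}.
  At s3: □¬s ∧ s is false.
  At s6: □¬s ∧ s is false.
  At s7: □¬s ∧ s is false.
  At s8: □¬s ∧ s is false.
So ◇(□¬s ∧ s) is false at s0.

No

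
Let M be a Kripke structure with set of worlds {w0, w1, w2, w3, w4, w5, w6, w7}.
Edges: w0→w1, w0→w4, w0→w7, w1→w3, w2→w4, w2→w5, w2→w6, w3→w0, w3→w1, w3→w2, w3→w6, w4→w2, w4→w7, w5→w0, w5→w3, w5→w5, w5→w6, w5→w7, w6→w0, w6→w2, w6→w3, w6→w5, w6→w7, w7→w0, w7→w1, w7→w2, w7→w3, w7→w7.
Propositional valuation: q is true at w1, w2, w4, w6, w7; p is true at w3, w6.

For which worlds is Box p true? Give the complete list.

w1

Let φ = Box p. Evaluate φ at each world:
  w0 (successors {w1, w4, w7}): φ is false.
  w1 (successors {w3}): φ is true.
  w2 (successors {w4, w5, w6}): φ is false.
  w3 (successors {w0, w1, w2, w6}): φ is false.
  w4 (successors {w2, w7}): φ is false.
  w5 (successors {w0, w3, w5, w6, w7}): φ is false.
  w6 (successors {w0, w2, w3, w5, w7}): φ is false.
  w7 (successors {w0, w1, w2, w3, w7}): φ is false.
For instance, at w2:
  At w2: Box p requires p at every successor {w4, w5, w6}.
    p fails at w4, so Box p is false at w2.
Satisfying worlds: {w1}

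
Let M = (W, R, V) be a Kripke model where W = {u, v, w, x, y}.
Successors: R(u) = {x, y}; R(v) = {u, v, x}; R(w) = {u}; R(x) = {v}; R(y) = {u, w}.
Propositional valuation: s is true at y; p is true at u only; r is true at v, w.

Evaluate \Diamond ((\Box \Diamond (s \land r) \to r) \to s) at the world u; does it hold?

Yes

Recall that \Box ψ holds at a world iff ψ holds at every accessible world, and \Diamond ψ holds iff ψ holds at some accessible world.
At u: \Diamond ((\Box \Diamond (s \land r) \to r) \to s) requires (\Box \Diamond (s \land r) \to r) \to s at some successor in {x, y}.
  (\Box \Diamond (s \land r) \to r) \to s holds at y, so \Diamond ((\Box \Diamond (s \land r) \to r) \to s) is true at u.
    At y: \Box \Diamond (s \land r) \to r is true, s is true, so (\Box \Diamond (s \land r) \to r) \to s is true.
      At y: \Box \Diamond (s \land r) is false, r is false, so \Box \Diamond (s \land r) \to r is true.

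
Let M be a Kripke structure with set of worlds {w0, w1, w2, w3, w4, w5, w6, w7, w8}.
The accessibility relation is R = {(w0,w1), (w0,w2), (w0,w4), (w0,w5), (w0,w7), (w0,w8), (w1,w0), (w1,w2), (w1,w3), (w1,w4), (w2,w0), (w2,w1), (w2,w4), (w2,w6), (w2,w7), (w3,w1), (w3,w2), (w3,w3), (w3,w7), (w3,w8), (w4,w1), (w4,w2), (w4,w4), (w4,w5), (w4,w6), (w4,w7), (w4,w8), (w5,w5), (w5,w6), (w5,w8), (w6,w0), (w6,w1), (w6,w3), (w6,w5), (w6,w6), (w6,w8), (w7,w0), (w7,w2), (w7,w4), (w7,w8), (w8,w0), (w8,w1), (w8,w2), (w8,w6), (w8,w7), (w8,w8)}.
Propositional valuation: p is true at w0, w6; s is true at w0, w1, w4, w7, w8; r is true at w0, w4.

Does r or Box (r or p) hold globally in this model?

No

Let φ = r or Box (r or p). Evaluate φ at each world:
  w0 (successors {w1, w2, w4, w5, w7, w8}): φ is true.
  w1 (successors {w0, w2, w3, w4}): φ is false.
  w2 (successors {w0, w1, w4, w6, w7}): φ is false.
  w3 (successors {w1, w2, w3, w7, w8}): φ is false.
  w4 (successors {w1, w2, w4, w5, w6, w7, w8}): φ is true.
  w5 (successors {w5, w6, w8}): φ is false.
  w6 (successors {w0, w1, w3, w5, w6, w8}): φ is false.
  w7 (successors {w0, w2, w4, w8}): φ is false.
  w8 (successors {w0, w1, w2, w6, w7, w8}): φ is false.
Detail at w1 (counterexample):
  At w1: r is false, Box (r or p) is false, so r or Box (r or p) is false.
    At w1: Box (r or p) requires r or p at every successor {w0, w2, w3, w4}.
      r or p fails at w2, so Box (r or p) is false at w1.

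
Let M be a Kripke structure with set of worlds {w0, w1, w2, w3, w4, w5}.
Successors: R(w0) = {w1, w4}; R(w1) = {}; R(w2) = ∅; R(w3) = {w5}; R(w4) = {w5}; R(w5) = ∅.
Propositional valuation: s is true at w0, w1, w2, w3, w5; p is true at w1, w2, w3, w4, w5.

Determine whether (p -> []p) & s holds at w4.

Recall that []ψ holds at a world iff ψ holds at every accessible world, and <>ψ holds iff ψ holds at some accessible world.
At w4: p -> []p is true, s is false, so (p -> []p) & s is false.
  At w4: p is true, []p is true, so p -> []p is true.
    At w4: []p requires p at every successor {w5}.
      At w5: p is true.
    So []p is true at w4.

No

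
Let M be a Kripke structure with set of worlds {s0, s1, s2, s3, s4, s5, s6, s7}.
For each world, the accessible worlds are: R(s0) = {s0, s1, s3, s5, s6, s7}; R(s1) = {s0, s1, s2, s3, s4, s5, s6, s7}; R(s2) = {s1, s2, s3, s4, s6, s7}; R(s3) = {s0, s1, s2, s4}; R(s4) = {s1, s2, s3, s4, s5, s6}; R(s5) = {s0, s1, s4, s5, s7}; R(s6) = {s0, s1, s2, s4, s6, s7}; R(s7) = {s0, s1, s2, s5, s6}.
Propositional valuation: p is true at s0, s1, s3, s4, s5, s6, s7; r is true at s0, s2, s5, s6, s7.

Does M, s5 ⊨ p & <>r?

Yes

Recall that <>ψ holds at a world iff ψ holds at some accessible world.
At s5: p is true, <>r is true, so p & <>r is true.
  At s5: <>r requires r at some successor in {s0, s1, s4, s5, s7}.
    r holds at s0, so <>r is true at s5.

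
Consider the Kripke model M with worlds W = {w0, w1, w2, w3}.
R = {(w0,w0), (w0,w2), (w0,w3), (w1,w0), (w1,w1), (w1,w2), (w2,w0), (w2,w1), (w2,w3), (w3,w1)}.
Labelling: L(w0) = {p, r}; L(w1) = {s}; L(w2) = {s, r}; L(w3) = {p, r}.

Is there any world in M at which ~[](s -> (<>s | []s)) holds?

No

Let φ = ~[](s -> (<>s | []s)). Evaluate φ at each world:
  w0 (successors {w0, w2, w3}): φ is false.
  w1 (successors {w0, w1, w2}): φ is false.
  w2 (successors {w0, w1, w3}): φ is false.
  w3 (successors {w1}): φ is false.
For instance, at w0:
  At w0: [](s -> (<>s | []s)) is true, so ~[](s -> (<>s | []s)) is false.
    At w0: [](s -> (<>s | []s)) requires s -> (<>s | []s) at every successor {w0, w2, w3}.
      At w0: s -> (<>s | []s) is true.
      At w2: s -> (<>s | []s) is true.
      At w3: s -> (<>s | []s) is true.
    So [](s -> (<>s | []s)) is true at w0.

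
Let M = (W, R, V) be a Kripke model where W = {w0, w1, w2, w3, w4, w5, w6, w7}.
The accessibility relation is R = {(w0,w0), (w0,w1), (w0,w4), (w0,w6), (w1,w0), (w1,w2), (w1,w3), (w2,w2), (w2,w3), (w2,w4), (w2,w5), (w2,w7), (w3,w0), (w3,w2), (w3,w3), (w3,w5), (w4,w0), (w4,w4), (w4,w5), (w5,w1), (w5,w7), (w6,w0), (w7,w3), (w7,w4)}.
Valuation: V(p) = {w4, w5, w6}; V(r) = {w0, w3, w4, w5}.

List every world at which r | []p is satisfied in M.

Let φ = r | []p. Evaluate φ at each world:
  w0 (successors {w0, w1, w4, w6}): φ is true.
  w1 (successors {w0, w2, w3}): φ is false.
  w2 (successors {w2, w3, w4, w5, w7}): φ is false.
  w3 (successors {w0, w2, w3, w5}): φ is true.
  w4 (successors {w0, w4, w5}): φ is true.
  w5 (successors {w1, w7}): φ is true.
  w6 (successors {w0}): φ is false.
  w7 (successors {w3, w4}): φ is false.
For instance, at w2:
  At w2: r is false, []p is false, so r | []p is false.
    At w2: []p requires p at every successor {w2, w3, w4, w5, w7}.
      p fails at w2, so []p is false at w2.
Satisfying worlds: {w0, w3, w4, w5}

w0, w3, w4, w5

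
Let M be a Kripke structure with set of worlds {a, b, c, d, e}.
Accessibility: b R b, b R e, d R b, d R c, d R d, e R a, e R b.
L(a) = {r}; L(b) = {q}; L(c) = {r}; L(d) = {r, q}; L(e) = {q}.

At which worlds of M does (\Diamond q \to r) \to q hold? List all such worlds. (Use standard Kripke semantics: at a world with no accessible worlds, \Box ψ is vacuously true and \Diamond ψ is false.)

Recall that \Diamond ψ holds at a world iff ψ holds at some accessible world.
Let φ = (\Diamond q \to r) \to q. Evaluate φ at each world:
  a (successors ∅): φ is false.
  b (successors {b, e}): φ is true.
  c (successors ∅): φ is false.
  d (successors {b, c, d}): φ is true.
  e (successors {a, b}): φ is true.
For instance, at b:
  At b: \Diamond q \to r is false, q is true, so (\Diamond q \to r) \to q is true.
    At b: \Diamond q is true, r is false, so \Diamond q \to r is false.
      At b: \Diamond q requires q at some successor in {b, e}.
        q holds at b, so \Diamond q is true at b.
Satisfying worlds: {b, d, e}

b, d, e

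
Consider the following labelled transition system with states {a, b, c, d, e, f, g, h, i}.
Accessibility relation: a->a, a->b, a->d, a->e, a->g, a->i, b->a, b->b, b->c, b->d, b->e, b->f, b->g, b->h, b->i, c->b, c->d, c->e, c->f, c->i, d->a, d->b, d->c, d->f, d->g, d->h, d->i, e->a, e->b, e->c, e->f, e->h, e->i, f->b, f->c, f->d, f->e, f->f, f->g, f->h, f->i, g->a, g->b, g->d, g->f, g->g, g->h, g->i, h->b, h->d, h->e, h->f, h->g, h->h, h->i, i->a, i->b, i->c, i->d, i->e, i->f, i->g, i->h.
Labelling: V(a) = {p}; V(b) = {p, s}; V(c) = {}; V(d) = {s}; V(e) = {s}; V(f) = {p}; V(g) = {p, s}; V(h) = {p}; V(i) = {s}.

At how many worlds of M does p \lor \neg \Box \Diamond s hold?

Let φ = p \lor \neg \Box \Diamond s. Evaluate φ at each world:
  a (successors {a, b, d, e, g, i}): φ is true.
  b (successors {a, b, c, d, e, f, g, h, i}): φ is true.
  c (successors {b, d, e, f, i}): φ is false.
  d (successors {a, b, c, f, g, h, i}): φ is false.
  e (successors {a, b, c, f, h, i}): φ is false.
  f (successors {b, c, d, e, f, g, h, i}): φ is true.
  g (successors {a, b, d, f, g, h, i}): φ is true.
  h (successors {b, d, e, f, g, h, i}): φ is true.
  i (successors {a, b, c, d, e, f, g, h}): φ is false.
For instance, at g:
  At g: p is true, \neg \Box \Diamond s is false, so p \lor \neg \Box \Diamond s is true.
    At g: \Box \Diamond s is true, so \neg \Box \Diamond s is false.
      At g: \Box \Diamond s requires \Diamond s at every successor {a, b, d, f, g, h, i}.
        At a: \Diamond s is true.
        At b: \Diamond s is true.
        At d: \Diamond s is true.
        At f: \Diamond s is true.
        At g: \Diamond s is true.
        At h: \Diamond s is true.
        At i: \Diamond s is true.
      So \Box \Diamond s is true at g.
Satisfying worlds: {a, b, f, g, h}

5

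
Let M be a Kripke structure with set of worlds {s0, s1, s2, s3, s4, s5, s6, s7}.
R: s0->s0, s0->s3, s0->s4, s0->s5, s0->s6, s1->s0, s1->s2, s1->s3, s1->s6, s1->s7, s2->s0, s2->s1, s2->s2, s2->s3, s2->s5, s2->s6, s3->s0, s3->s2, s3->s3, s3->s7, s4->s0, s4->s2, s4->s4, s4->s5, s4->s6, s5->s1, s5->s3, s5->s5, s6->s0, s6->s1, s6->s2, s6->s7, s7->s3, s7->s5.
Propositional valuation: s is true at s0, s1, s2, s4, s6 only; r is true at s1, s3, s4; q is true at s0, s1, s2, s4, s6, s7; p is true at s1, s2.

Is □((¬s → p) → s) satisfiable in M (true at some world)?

Recall that □ψ holds at a world iff ψ holds at every accessible world, and ◇ψ holds iff ψ holds at some accessible world.
Let φ = □((¬s → p) → s). Evaluate φ at each world:
  s0 (successors {s0, s3, s4, s5, s6}): φ is true.
  s1 (successors {s0, s2, s3, s6, s7}): φ is true.
  s2 (successors {s0, s1, s2, s3, s5, s6}): φ is true.
  s3 (successors {s0, s2, s3, s7}): φ is true.
  s4 (successors {s0, s2, s4, s5, s6}): φ is true.
  s5 (successors {s1, s3, s5}): φ is true.
  s6 (successors {s0, s1, s2, s7}): φ is true.
  s7 (successors {s3, s5}): φ is true.
Detail at s0 (witness):
  At s0: □((¬s → p) → s) requires (¬s → p) → s at every successor {s0, s3, s4, s5, s6}.
    At s0: (¬s → p) → s is true.
    At s3: (¬s → p) → s is true.
    At s4: (¬s → p) → s is true.
    At s5: (¬s → p) → s is true.
    At s6: (¬s → p) → s is true.
  So □((¬s → p) → s) is true at s0.

Yes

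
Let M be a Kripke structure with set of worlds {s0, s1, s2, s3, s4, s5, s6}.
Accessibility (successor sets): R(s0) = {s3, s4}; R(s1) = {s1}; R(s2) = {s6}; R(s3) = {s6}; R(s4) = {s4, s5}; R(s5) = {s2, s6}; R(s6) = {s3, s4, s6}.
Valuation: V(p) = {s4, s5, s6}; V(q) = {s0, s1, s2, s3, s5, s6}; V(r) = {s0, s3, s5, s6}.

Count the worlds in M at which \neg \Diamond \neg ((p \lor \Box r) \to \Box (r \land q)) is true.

1

Recall that \Box ψ holds at a world iff ψ holds at every accessible world, and \Diamond ψ holds iff ψ holds at some accessible world.
Let φ = \neg \Diamond \neg ((p \lor \Box r) \to \Box (r \land q)). Evaluate φ at each world:
  s0 (successors {s3, s4}): φ is false.
  s1 (successors {s1}): φ is true.
  s2 (successors {s6}): φ is false.
  s3 (successors {s6}): φ is false.
  s4 (successors {s4, s5}): φ is false.
  s5 (successors {s2, s6}): φ is false.
  s6 (successors {s3, s4, s6}): φ is false.
For instance, at s1:
  At s1: \Diamond \neg ((p \lor \Box r) \to \Box (r \land q)) is false, so \neg \Diamond \neg ((p \lor \Box r) \to \Box (r \land q)) is true.
    At s1: \Diamond \neg ((p \lor \Box r) \to \Box (r \land q)) requires \neg ((p \lor \Box r) \to \Box (r \land q)) at some successor in {s1}.
      At s1: \neg ((p \lor \Box r) \to \Box (r \land q)) is false.
    So \Diamond \neg ((p \lor \Box r) \to \Box (r \land q)) is false at s1.
Satisfying worlds: {s1}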